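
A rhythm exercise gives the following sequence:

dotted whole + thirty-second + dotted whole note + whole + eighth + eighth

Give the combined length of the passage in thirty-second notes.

137

Express everything in thirty-second notes: dotted whole = 48; thirty-second = 1; dotted whole note = 48; whole = 32; eighth = 4; eighth = 4.
Sum: 48 + 1 + 48 + 32 + 4 + 4 = 137 thirty-second notes.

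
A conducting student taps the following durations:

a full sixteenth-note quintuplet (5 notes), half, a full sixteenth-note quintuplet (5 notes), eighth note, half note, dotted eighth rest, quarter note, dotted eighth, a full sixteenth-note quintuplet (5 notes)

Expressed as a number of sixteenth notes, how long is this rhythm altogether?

Express everything in sixteenth notes: a full sixteenth-note quintuplet (5 notes) (five quintuplet sixteenths span one quarter) = 4; half = 8; a full sixteenth-note quintuplet (5 notes) (five quintuplet sixteenths span one quarter) = 4; eighth note = 2; half note = 8; dotted eighth rest = 3; quarter note = 4; dotted eighth = 3; a full sixteenth-note quintuplet (5 notes) (five quintuplet sixteenths span one quarter) = 4.
Adding: 4 + 8 + 4 + 2 + 8 + 3 + 4 + 3 + 4 = 40 sixteenth notes.

40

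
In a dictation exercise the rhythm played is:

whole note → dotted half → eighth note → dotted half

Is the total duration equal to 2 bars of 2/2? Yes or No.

No

One bar of 2/2 = 8 eighth notes, so 2 bars = 16.
Each duration in eighth notes: whole note = 8; dotted half = 6; eighth note = 1; dotted half = 6.
Altogether 8 + 6 + 1 + 6 = 21.
21 exceeds 16, so the answer is No.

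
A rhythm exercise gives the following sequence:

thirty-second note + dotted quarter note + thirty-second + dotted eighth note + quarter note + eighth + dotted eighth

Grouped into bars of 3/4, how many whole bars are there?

One bar of 3/4 = 24 thirty-second notes.
Each duration in thirty-second notes: thirty-second note = 1; dotted quarter note = 12; thirty-second = 1; dotted eighth note = 6; quarter note = 8; eighth = 4; dotted eighth = 6.
Total: 1 + 12 + 1 + 6 + 8 + 4 + 6 = 38.
38 ÷ 24 = 1 complete bar with 14 left over.

1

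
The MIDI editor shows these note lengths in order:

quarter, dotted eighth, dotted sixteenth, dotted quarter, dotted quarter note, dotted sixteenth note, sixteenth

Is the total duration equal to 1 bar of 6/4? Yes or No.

No

One bar of 6/4 = 48 thirty-second notes.
Each duration in thirty-second notes: quarter = 8; dotted eighth = 6; dotted sixteenth = 3; dotted quarter = 12; dotted quarter note = 12; dotted sixteenth note = 3; sixteenth = 2.
Altogether 8 + 6 + 3 + 12 + 12 + 3 + 2 = 46.
46 falls short of 48, so the answer is No.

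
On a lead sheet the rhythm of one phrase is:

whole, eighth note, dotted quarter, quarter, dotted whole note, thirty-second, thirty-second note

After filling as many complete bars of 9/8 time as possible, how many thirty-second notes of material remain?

One bar of 9/8 = 36 thirty-second notes.
In thirty-second notes: whole = 32; eighth note = 4; dotted quarter = 12; quarter = 8; dotted whole note = 48; thirty-second = 1; thirty-second note = 1.
Altogether 32 + 4 + 12 + 8 + 48 + 1 + 1 = 106.
106 ÷ 36 = 2 complete bars with 34 thirty-second notes remaining.

34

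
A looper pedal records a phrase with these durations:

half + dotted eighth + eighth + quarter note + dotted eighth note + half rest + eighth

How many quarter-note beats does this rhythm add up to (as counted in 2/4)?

7.5

One quarter-note beat = 4 sixteenth notes.
Convert each value to sixteenth notes: half = 8; dotted eighth = 3; eighth = 2; quarter note = 4; dotted eighth note = 3; half rest = 8; eighth = 2.
Adding: 8 + 3 + 2 + 4 + 3 + 8 + 2 = 30.
30 ÷ 4 = 7.5 beats.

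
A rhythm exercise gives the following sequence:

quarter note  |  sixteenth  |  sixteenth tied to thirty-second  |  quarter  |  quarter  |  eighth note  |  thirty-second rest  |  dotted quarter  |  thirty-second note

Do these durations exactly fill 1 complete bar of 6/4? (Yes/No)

One bar of 6/4 = 48 thirty-second notes.
Express everything in thirty-second notes: quarter note = 8; sixteenth = 2; sixteenth tied to thirty-second (sixteenth + thirty-second) = 3; quarter = 8; quarter = 8; eighth note = 4; thirty-second rest = 1; dotted quarter = 12; thirty-second note = 1.
Total: 8 + 2 + 3 + 8 + 8 + 4 + 1 + 12 + 1 = 47.
47 falls short of 48, so the answer is No.

No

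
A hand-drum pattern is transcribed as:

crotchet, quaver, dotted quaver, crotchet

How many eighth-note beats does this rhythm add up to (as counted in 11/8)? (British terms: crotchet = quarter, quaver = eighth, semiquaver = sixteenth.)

6.5

One eighth-note beat = 2 sixteenth notes.
Each duration in sixteenth notes: crotchet = 4; quaver = 2; dotted quaver = 3; crotchet = 4.
Total: 4 + 2 + 3 + 4 = 13.
13 ÷ 2 = 6.5 beats.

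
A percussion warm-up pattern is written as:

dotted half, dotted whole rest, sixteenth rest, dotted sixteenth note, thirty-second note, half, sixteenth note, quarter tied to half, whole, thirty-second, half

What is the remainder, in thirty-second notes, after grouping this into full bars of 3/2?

25

One bar of 3/2 = 48 thirty-second notes.
Each duration in thirty-second notes: dotted half = 24; dotted whole rest = 48; sixteenth rest = 2; dotted sixteenth note = 3; thirty-second note = 1; half = 16; sixteenth note = 2; quarter tied to half (quarter + half) = 24; whole = 32; thirty-second = 1; half = 16.
Sum: 24 + 48 + 2 + 3 + 1 + 16 + 2 + 24 + 32 + 1 + 16 = 169.
169 ÷ 48 = 3 complete bars with 25 thirty-second notes remaining.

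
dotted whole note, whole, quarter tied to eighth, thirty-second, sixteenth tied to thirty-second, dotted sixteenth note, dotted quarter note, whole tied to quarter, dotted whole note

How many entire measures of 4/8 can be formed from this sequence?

One bar of 4/8 = 16 thirty-second notes.
Each duration in thirty-second notes: dotted whole note = 48; whole = 32; quarter tied to eighth (quarter + eighth) = 12; thirty-second = 1; sixteenth tied to thirty-second (sixteenth + thirty-second) = 3; dotted sixteenth note = 3; dotted quarter note = 12; whole tied to quarter (whole + quarter) = 40; dotted whole note = 48.
Adding: 48 + 32 + 12 + 1 + 3 + 3 + 12 + 40 + 48 = 199.
199 ÷ 16 = 12 complete bars with 7 left over.

12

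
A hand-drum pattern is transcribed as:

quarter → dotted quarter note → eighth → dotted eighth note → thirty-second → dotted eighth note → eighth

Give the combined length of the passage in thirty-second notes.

41

Working in thirty-second notes: quarter = 8; dotted quarter note = 12; eighth = 4; dotted eighth note = 6; thirty-second = 1; dotted eighth note = 6; eighth = 4.
Total: 8 + 12 + 4 + 6 + 1 + 6 + 4 = 41 thirty-second notes.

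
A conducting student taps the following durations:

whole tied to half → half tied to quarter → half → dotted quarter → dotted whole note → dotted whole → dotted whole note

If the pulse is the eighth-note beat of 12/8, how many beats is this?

61

One eighth-note beat = 2 sixteenth notes.
Each duration in sixteenth notes: whole tied to half (whole + half) = 24; half tied to quarter (half + quarter) = 12; half = 8; dotted quarter = 6; dotted whole note = 24; dotted whole = 24; dotted whole note = 24.
Sum: 24 + 12 + 8 + 6 + 24 + 24 + 24 = 122.
122 ÷ 2 = 61 beats.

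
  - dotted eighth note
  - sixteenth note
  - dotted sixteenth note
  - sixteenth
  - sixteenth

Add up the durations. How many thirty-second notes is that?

Convert each value to thirty-second notes: dotted eighth note = 6; sixteenth note = 2; dotted sixteenth note = 3; sixteenth = 2; sixteenth = 2.
Sum: 6 + 2 + 3 + 2 + 2 = 15 thirty-second notes.

15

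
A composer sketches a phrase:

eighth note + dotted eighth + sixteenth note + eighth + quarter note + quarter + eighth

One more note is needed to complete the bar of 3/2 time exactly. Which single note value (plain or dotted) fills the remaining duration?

dotted quarter note

The bar of 3/2 = 24 sixteenth notes.
Express everything in sixteenth notes: eighth note = 2; dotted eighth = 3; sixteenth note = 1; eighth = 2; quarter note = 4; quarter = 4; eighth = 2.
Total: 2 + 3 + 1 + 2 + 4 + 4 + 2 = 18.
Remaining: 24 − 18 = 6 sixteenth notes, which is a dotted quarter note.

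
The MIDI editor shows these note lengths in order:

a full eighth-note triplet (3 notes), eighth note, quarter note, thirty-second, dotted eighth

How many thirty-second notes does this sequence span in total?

27

Working in thirty-second notes: a full eighth-note triplet (3 notes) (three triplet eighths span one quarter) = 8; eighth note = 4; quarter note = 8; thirty-second = 1; dotted eighth = 6.
Adding: 8 + 4 + 8 + 1 + 6 = 27 thirty-second notes.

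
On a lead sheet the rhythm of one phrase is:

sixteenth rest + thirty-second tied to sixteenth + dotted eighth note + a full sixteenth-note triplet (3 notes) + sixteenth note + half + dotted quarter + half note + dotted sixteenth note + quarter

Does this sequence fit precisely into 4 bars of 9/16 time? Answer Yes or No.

Yes

One bar of 9/16 = 18 thirty-second notes, so 4 bars = 72.
In thirty-second notes: sixteenth rest = 2; thirty-second tied to sixteenth (thirty-second + sixteenth) = 3; dotted eighth note = 6; a full sixteenth-note triplet (3 notes) (three triplet sixteenths span one eighth) = 4; sixteenth note = 2; half = 16; dotted quarter = 12; half note = 16; dotted sixteenth note = 3; quarter = 8.
Altogether 2 + 3 + 6 + 4 + 2 + 16 + 12 + 16 + 3 + 8 = 72.
72 equals 72, so the answer is Yes.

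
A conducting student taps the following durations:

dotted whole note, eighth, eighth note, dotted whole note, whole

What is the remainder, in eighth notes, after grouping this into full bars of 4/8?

One bar of 4/8 = 4 eighth notes.
In eighth notes: dotted whole note = 12; eighth = 1; eighth note = 1; dotted whole note = 12; whole = 8.
Adding: 12 + 1 + 1 + 12 + 8 = 34.
34 ÷ 4 = 8 complete bars with 2 eighth notes remaining.

2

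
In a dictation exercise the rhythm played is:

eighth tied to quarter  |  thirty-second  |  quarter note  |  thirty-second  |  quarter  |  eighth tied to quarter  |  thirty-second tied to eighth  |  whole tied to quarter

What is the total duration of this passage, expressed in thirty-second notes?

In thirty-second notes: eighth tied to quarter (eighth + quarter) = 12; thirty-second = 1; quarter note = 8; thirty-second = 1; quarter = 8; eighth tied to quarter (eighth + quarter) = 12; thirty-second tied to eighth (thirty-second + eighth) = 5; whole tied to quarter (whole + quarter) = 40.
Total: 12 + 1 + 8 + 1 + 8 + 12 + 5 + 40 = 87 thirty-second notes.

87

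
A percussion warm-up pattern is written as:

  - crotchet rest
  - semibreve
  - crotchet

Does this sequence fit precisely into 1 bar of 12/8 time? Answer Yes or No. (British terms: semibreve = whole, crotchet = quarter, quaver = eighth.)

One bar of 12/8 = 6 quarter notes.
Each duration in quarter notes: crotchet rest = 1; semibreve = 4; crotchet = 1.
Adding: 1 + 4 + 1 = 6.
6 equals 6, so the answer is Yes.

Yes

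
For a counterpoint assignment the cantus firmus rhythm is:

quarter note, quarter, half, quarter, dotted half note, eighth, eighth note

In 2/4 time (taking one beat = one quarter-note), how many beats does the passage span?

9

One quarter-note beat = 2 eighth notes.
Convert each value to eighth notes: quarter note = 2; quarter = 2; half = 4; quarter = 2; dotted half note = 6; eighth = 1; eighth note = 1.
Adding: 2 + 2 + 4 + 2 + 6 + 1 + 1 = 18.
18 ÷ 2 = 9 beats.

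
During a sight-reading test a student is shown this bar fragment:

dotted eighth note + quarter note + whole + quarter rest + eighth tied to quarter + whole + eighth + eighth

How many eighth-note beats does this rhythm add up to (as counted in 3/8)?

26.5

One eighth-note beat = 2 sixteenth notes.
Working in sixteenth notes: dotted eighth note = 3; quarter note = 4; whole = 16; quarter rest = 4; eighth tied to quarter (eighth + quarter) = 6; whole = 16; eighth = 2; eighth = 2.
Total: 3 + 4 + 16 + 4 + 6 + 16 + 2 + 2 = 53.
53 ÷ 2 = 26.5 beats.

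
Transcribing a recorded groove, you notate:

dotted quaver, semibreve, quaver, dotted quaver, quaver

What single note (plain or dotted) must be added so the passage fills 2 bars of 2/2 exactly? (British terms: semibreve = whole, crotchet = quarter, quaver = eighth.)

dotted quarter note

2 bars of 2/2 = 32 sixteenth notes.
Express everything in sixteenth notes: dotted quaver = 3; semibreve = 16; quaver = 2; dotted quaver = 3; quaver = 2.
Total: 3 + 16 + 2 + 3 + 2 = 26.
Remaining: 32 − 26 = 6 sixteenth notes, which is a dotted quarter note.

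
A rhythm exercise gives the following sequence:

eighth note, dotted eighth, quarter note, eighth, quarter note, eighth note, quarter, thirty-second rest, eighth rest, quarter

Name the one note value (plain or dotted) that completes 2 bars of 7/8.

2 bars of 7/8 = 56 thirty-second notes.
Convert each value to thirty-second notes: eighth note = 4; dotted eighth = 6; quarter note = 8; eighth = 4; quarter note = 8; eighth note = 4; quarter = 8; thirty-second rest = 1; eighth rest = 4; quarter = 8.
Sum: 4 + 6 + 8 + 4 + 8 + 4 + 8 + 1 + 4 + 8 = 55.
Remaining: 56 − 55 = 1 thirty-second note, which is a thirty-second note.

thirty-second note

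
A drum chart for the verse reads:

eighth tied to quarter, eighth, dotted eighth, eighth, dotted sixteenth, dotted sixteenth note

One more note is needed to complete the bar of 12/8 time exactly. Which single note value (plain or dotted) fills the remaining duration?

half note

The bar of 12/8 = 48 thirty-second notes.
Convert each value to thirty-second notes: eighth tied to quarter (eighth + quarter) = 12; eighth = 4; dotted eighth = 6; eighth = 4; dotted sixteenth = 3; dotted sixteenth note = 3.
Adding: 12 + 4 + 6 + 4 + 3 + 3 = 32.
Remaining: 48 − 32 = 16 thirty-second notes, which is a half note.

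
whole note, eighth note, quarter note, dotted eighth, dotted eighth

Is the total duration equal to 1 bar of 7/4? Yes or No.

Yes

One bar of 7/4 = 28 sixteenth notes.
Working in sixteenth notes: whole note = 16; eighth note = 2; quarter note = 4; dotted eighth = 3; dotted eighth = 3.
Altogether 16 + 2 + 4 + 3 + 3 = 28.
28 equals 28, so the answer is Yes.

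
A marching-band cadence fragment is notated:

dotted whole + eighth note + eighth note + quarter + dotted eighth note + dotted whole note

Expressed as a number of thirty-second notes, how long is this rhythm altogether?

Express everything in thirty-second notes: dotted whole = 48; eighth note = 4; eighth note = 4; quarter = 8; dotted eighth note = 6; dotted whole note = 48.
Altogether 48 + 4 + 4 + 8 + 6 + 48 = 118 thirty-second notes.

118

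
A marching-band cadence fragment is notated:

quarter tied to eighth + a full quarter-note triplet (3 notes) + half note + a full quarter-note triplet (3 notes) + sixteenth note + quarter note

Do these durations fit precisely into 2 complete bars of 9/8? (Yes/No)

One bar of 9/8 = 18 sixteenth notes, so 2 bars = 36.
Express everything in sixteenth notes: quarter tied to eighth (quarter + eighth) = 6; a full quarter-note triplet (3 notes) (three triplet quarters span one half) = 8; half note = 8; a full quarter-note triplet (3 notes) (three triplet quarters span one half) = 8; sixteenth note = 1; quarter note = 4.
Total: 6 + 8 + 8 + 8 + 1 + 4 = 35.
35 falls short of 36, so the answer is No.

No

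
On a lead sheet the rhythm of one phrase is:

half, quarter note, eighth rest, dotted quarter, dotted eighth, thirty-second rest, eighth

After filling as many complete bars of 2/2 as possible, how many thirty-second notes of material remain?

One bar of 2/2 = 32 thirty-second notes.
Working in thirty-second notes: half = 16; quarter note = 8; eighth rest = 4; dotted quarter = 12; dotted eighth = 6; thirty-second rest = 1; eighth = 4.
Sum: 16 + 8 + 4 + 12 + 6 + 1 + 4 = 51.
51 ÷ 32 = 1 complete bar with 19 thirty-second notes remaining.

19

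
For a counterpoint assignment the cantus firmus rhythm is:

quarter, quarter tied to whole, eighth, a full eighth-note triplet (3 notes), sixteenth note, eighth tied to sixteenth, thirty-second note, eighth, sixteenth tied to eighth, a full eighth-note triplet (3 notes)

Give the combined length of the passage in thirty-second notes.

87

Each duration in thirty-second notes: quarter = 8; quarter tied to whole (quarter + whole) = 40; eighth = 4; a full eighth-note triplet (3 notes) (three triplet eighths span one quarter) = 8; sixteenth note = 2; eighth tied to sixteenth (eighth + sixteenth) = 6; thirty-second note = 1; eighth = 4; sixteenth tied to eighth (sixteenth + eighth) = 6; a full eighth-note triplet (3 notes) (three triplet eighths span one quarter) = 8.
Adding: 8 + 40 + 4 + 8 + 2 + 6 + 1 + 4 + 6 + 8 = 87 thirty-second notes.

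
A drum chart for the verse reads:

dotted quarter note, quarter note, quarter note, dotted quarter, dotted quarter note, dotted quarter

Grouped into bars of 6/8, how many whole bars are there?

One bar of 6/8 = 6 eighth notes.
Each duration in eighth notes: dotted quarter note = 3; quarter note = 2; quarter note = 2; dotted quarter = 3; dotted quarter note = 3; dotted quarter = 3.
Sum: 3 + 2 + 2 + 3 + 3 + 3 = 16.
16 ÷ 6 = 2 complete bars with 4 left over.

2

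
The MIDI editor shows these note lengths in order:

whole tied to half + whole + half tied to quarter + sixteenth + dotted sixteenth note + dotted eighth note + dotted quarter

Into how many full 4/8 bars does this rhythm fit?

One bar of 4/8 = 16 thirty-second notes.
Convert each value to thirty-second notes: whole tied to half (whole + half) = 48; whole = 32; half tied to quarter (half + quarter) = 24; sixteenth = 2; dotted sixteenth note = 3; dotted eighth note = 6; dotted quarter = 12.
Total: 48 + 32 + 24 + 2 + 3 + 6 + 12 = 127.
127 ÷ 16 = 7 complete bars with 15 left over.

7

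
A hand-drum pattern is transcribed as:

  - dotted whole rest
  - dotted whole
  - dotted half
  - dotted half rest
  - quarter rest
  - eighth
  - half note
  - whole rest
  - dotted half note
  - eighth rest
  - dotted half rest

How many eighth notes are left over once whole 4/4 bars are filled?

One bar of 4/4 = 8 eighth notes.
Convert each value to eighth notes: dotted whole rest = 12; dotted whole = 12; dotted half = 6; dotted half rest = 6; quarter rest = 2; eighth = 1; half note = 4; whole rest = 8; dotted half note = 6; eighth rest = 1; dotted half rest = 6.
Adding: 12 + 12 + 6 + 6 + 2 + 1 + 4 + 8 + 6 + 1 + 6 = 64.
64 ÷ 8 = 8 complete bars with 0 eighth notes remaining.

0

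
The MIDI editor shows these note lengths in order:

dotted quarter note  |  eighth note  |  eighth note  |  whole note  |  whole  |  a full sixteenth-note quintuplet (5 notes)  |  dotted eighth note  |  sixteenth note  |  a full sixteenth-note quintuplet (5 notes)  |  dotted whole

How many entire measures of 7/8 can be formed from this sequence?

5

One bar of 7/8 = 14 sixteenth notes.
Express everything in sixteenth notes: dotted quarter note = 6; eighth note = 2; eighth note = 2; whole note = 16; whole = 16; a full sixteenth-note quintuplet (5 notes) (five quintuplet sixteenths span one quarter) = 4; dotted eighth note = 3; sixteenth note = 1; a full sixteenth-note quintuplet (5 notes) (five quintuplet sixteenths span one quarter) = 4; dotted whole = 24.
Altogether 6 + 2 + 2 + 16 + 16 + 4 + 3 + 1 + 4 + 24 = 78.
78 ÷ 14 = 5 complete bars with 8 left over.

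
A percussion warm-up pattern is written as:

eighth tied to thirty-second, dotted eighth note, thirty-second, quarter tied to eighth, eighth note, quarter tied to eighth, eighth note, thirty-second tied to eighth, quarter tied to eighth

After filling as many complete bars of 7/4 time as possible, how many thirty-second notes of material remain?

One bar of 7/4 = 56 thirty-second notes.
Working in thirty-second notes: eighth tied to thirty-second (eighth + thirty-second) = 5; dotted eighth note = 6; thirty-second = 1; quarter tied to eighth (quarter + eighth) = 12; eighth note = 4; quarter tied to eighth (quarter + eighth) = 12; eighth note = 4; thirty-second tied to eighth (thirty-second + eighth) = 5; quarter tied to eighth (quarter + eighth) = 12.
Adding: 5 + 6 + 1 + 12 + 4 + 12 + 4 + 5 + 12 = 61.
61 ÷ 56 = 1 complete bar with 5 thirty-second notes remaining.

5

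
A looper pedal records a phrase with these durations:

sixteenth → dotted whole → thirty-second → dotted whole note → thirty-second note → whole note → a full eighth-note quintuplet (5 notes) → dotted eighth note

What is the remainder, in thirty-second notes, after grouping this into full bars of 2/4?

One bar of 2/4 = 16 thirty-second notes.
Express everything in thirty-second notes: sixteenth = 2; dotted whole = 48; thirty-second = 1; dotted whole note = 48; thirty-second note = 1; whole note = 32; a full eighth-note quintuplet (5 notes) (five quintuplet eighths span one half) = 16; dotted eighth note = 6.
Total: 2 + 48 + 1 + 48 + 1 + 32 + 16 + 6 = 154.
154 ÷ 16 = 9 complete bars with 10 thirty-second notes remaining.

10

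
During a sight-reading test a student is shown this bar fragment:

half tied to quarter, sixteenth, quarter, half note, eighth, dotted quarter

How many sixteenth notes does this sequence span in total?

Convert each value to sixteenth notes: half tied to quarter (half + quarter) = 12; sixteenth = 1; quarter = 4; half note = 8; eighth = 2; dotted quarter = 6.
Total: 12 + 1 + 4 + 8 + 2 + 6 = 33 sixteenth notes.

33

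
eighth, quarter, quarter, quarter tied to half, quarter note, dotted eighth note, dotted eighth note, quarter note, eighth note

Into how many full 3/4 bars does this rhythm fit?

3

One bar of 3/4 = 12 sixteenth notes.
In sixteenth notes: eighth = 2; quarter = 4; quarter = 4; quarter tied to half (quarter + half) = 12; quarter note = 4; dotted eighth note = 3; dotted eighth note = 3; quarter note = 4; eighth note = 2.
Sum: 2 + 4 + 4 + 12 + 4 + 3 + 3 + 4 + 2 = 38.
38 ÷ 12 = 3 complete bars with 2 left over.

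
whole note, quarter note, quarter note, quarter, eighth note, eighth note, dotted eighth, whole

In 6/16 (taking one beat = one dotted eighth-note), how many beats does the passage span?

One dotted eighth-note beat = 3 sixteenth notes.
Working in sixteenth notes: whole note = 16; quarter note = 4; quarter note = 4; quarter = 4; eighth note = 2; eighth note = 2; dotted eighth = 3; whole = 16.
Total: 16 + 4 + 4 + 4 + 2 + 2 + 3 + 16 = 51.
51 ÷ 3 = 17 beats.

17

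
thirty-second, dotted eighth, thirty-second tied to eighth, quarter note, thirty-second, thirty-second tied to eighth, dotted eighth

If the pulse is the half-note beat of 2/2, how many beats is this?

One half-note beat = 16 thirty-second notes.
Express everything in thirty-second notes: thirty-second = 1; dotted eighth = 6; thirty-second tied to eighth (thirty-second + eighth) = 5; quarter note = 8; thirty-second = 1; thirty-second tied to eighth (thirty-second + eighth) = 5; dotted eighth = 6.
Sum: 1 + 6 + 5 + 8 + 1 + 5 + 6 = 32.
32 ÷ 16 = 2 beats.

2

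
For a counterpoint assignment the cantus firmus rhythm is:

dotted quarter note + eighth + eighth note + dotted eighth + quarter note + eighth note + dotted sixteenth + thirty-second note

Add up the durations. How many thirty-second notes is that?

Convert each value to thirty-second notes: dotted quarter note = 12; eighth = 4; eighth note = 4; dotted eighth = 6; quarter note = 8; eighth note = 4; dotted sixteenth = 3; thirty-second note = 1.
Adding: 12 + 4 + 4 + 6 + 8 + 4 + 3 + 1 = 42 thirty-second notes.

42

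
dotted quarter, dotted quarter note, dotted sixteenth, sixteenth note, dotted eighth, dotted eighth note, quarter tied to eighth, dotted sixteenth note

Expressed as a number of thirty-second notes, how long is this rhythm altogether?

56

Working in thirty-second notes: dotted quarter = 12; dotted quarter note = 12; dotted sixteenth = 3; sixteenth note = 2; dotted eighth = 6; dotted eighth note = 6; quarter tied to eighth (quarter + eighth) = 12; dotted sixteenth note = 3.
Altogether 12 + 12 + 3 + 2 + 6 + 6 + 12 + 3 = 56 thirty-second notes.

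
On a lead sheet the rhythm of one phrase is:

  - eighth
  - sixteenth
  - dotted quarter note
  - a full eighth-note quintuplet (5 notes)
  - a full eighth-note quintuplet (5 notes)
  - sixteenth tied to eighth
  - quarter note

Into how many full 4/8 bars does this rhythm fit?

4

One bar of 4/8 = 8 sixteenth notes.
Each duration in sixteenth notes: eighth = 2; sixteenth = 1; dotted quarter note = 6; a full eighth-note quintuplet (5 notes) (five quintuplet eighths span one half) = 8; a full eighth-note quintuplet (5 notes) (five quintuplet eighths span one half) = 8; sixteenth tied to eighth (sixteenth + eighth) = 3; quarter note = 4.
Adding: 2 + 1 + 6 + 8 + 8 + 3 + 4 = 32.
32 ÷ 8 = 4 complete bars with 0 left over.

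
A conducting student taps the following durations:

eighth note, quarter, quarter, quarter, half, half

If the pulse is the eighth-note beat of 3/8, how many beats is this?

15

One eighth-note beat = 2 sixteenth notes.
Convert each value to sixteenth notes: eighth note = 2; quarter = 4; quarter = 4; quarter = 4; half = 8; half = 8.
Altogether 2 + 4 + 4 + 4 + 8 + 8 = 30.
30 ÷ 2 = 15 beats.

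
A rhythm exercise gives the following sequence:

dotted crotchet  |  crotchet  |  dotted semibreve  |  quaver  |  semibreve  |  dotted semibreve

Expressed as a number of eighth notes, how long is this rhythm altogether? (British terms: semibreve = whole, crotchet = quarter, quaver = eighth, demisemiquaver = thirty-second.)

In eighth notes: dotted crotchet = 3; crotchet = 2; dotted semibreve = 12; quaver = 1; semibreve = 8; dotted semibreve = 12.
Altogether 3 + 2 + 12 + 1 + 8 + 12 = 38 eighth notes.

38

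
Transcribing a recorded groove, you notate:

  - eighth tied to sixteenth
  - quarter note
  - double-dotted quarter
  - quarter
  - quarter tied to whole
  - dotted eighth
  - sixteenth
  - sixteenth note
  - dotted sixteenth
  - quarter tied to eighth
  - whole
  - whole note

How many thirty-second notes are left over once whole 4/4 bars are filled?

One bar of 4/4 = 32 thirty-second notes.
Each duration in thirty-second notes: eighth tied to sixteenth (eighth + sixteenth) = 6; quarter note = 8; double-dotted quarter = 14; quarter = 8; quarter tied to whole (quarter + whole) = 40; dotted eighth = 6; sixteenth = 2; sixteenth note = 2; dotted sixteenth = 3; quarter tied to eighth (quarter + eighth) = 12; whole = 32; whole note = 32.
Sum: 6 + 8 + 14 + 8 + 40 + 6 + 2 + 2 + 3 + 12 + 32 + 32 = 165.
165 ÷ 32 = 5 complete bars with 5 thirty-second notes remaining.

5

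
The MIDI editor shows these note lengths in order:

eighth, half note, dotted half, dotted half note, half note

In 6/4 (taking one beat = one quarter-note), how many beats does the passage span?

One quarter-note beat = 2 eighth notes.
Convert each value to eighth notes: eighth = 1; half note = 4; dotted half = 6; dotted half note = 6; half note = 4.
Total: 1 + 4 + 6 + 6 + 4 = 21.
21 ÷ 2 = 10.5 beats.

10.5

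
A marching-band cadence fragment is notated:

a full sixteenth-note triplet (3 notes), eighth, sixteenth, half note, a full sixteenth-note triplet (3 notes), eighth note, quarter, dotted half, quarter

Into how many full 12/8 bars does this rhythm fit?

1

One bar of 12/8 = 24 sixteenth notes.
Convert each value to sixteenth notes: a full sixteenth-note triplet (3 notes) (three triplet sixteenths span one eighth) = 2; eighth = 2; sixteenth = 1; half note = 8; a full sixteenth-note triplet (3 notes) (three triplet sixteenths span one eighth) = 2; eighth note = 2; quarter = 4; dotted half = 12; quarter = 4.
Altogether 2 + 2 + 1 + 8 + 2 + 2 + 4 + 12 + 4 = 37.
37 ÷ 24 = 1 complete bar with 13 left over.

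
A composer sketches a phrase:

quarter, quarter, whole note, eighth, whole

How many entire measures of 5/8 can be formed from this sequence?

4

One bar of 5/8 = 5 eighth notes.
In eighth notes: quarter = 2; quarter = 2; whole note = 8; eighth = 1; whole = 8.
Total: 2 + 2 + 8 + 1 + 8 = 21.
21 ÷ 5 = 4 complete bars with 1 left over.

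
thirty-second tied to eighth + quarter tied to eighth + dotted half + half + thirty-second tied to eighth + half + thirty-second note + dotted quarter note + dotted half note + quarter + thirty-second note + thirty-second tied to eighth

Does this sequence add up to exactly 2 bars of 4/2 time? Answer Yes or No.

One bar of 4/2 = 64 thirty-second notes, so 2 bars = 128.
Working in thirty-second notes: thirty-second tied to eighth (thirty-second + eighth) = 5; quarter tied to eighth (quarter + eighth) = 12; dotted half = 24; half = 16; thirty-second tied to eighth (thirty-second + eighth) = 5; half = 16; thirty-second note = 1; dotted quarter note = 12; dotted half note = 24; quarter = 8; thirty-second note = 1; thirty-second tied to eighth (thirty-second + eighth) = 5.
Total: 5 + 12 + 24 + 16 + 5 + 16 + 1 + 12 + 24 + 8 + 1 + 5 = 129.
129 exceeds 128, so the answer is No.

No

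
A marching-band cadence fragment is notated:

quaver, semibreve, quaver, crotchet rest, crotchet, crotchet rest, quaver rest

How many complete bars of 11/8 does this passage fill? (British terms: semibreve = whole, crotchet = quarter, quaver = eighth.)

One bar of 11/8 = 11 eighth notes.
Each duration in eighth notes: quaver = 1; semibreve = 8; quaver = 1; crotchet rest = 2; crotchet = 2; crotchet rest = 2; quaver rest = 1.
Total: 1 + 8 + 1 + 2 + 2 + 2 + 1 = 17.
17 ÷ 11 = 1 complete bar with 6 left over.

1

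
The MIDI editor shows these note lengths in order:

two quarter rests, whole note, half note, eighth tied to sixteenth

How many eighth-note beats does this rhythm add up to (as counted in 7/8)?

17.5

One eighth-note beat = 2 sixteenth notes.
Express everything in sixteenth notes: quarter rest = 4; quarter rest = 4; whole note = 16; half note = 8; eighth tied to sixteenth (eighth + sixteenth) = 3.
Total: 4 + 4 + 16 + 8 + 3 = 35.
35 ÷ 2 = 17.5 beats.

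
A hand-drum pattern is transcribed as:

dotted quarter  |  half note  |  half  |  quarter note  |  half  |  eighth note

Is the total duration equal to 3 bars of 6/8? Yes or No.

One bar of 6/8 = 6 eighth notes, so 3 bars = 18.
In eighth notes: dotted quarter = 3; half note = 4; half = 4; quarter note = 2; half = 4; eighth note = 1.
Adding: 3 + 4 + 4 + 2 + 4 + 1 = 18.
18 equals 18, so the answer is Yes.

Yes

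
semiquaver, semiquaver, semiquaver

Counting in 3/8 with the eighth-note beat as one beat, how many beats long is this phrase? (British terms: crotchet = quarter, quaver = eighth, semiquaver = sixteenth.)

1.5

One eighth-note beat = 2 sixteenth notes.
Express everything in sixteenth notes: semiquaver = 1; semiquaver = 1; semiquaver = 1.
Altogether 1 + 1 + 1 = 3.
3 ÷ 2 = 1.5 beats.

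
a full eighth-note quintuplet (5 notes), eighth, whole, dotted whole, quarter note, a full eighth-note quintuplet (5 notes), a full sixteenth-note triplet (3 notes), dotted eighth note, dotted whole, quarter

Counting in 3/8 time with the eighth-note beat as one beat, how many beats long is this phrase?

One eighth-note beat = 2 sixteenth notes.
Working in sixteenth notes: a full eighth-note quintuplet (5 notes) (five quintuplet eighths span one half) = 8; eighth = 2; whole = 16; dotted whole = 24; quarter note = 4; a full eighth-note quintuplet (5 notes) (five quintuplet eighths span one half) = 8; a full sixteenth-note triplet (3 notes) (three triplet sixteenths span one eighth) = 2; dotted eighth note = 3; dotted whole = 24; quarter = 4.
Adding: 8 + 2 + 16 + 24 + 4 + 8 + 2 + 3 + 24 + 4 = 95.
95 ÷ 2 = 47.5 beats.

47.5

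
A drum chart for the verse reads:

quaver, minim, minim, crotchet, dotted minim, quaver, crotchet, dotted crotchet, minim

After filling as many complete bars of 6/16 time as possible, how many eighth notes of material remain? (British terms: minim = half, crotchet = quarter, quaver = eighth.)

One bar of 6/16 = 3 eighth notes.
Convert each value to eighth notes: quaver = 1; minim = 4; minim = 4; crotchet = 2; dotted minim = 6; quaver = 1; crotchet = 2; dotted crotchet = 3; minim = 4.
Total: 1 + 4 + 4 + 2 + 6 + 1 + 2 + 3 + 4 = 27.
27 ÷ 3 = 9 complete bars with 0 eighth notes remaining.

0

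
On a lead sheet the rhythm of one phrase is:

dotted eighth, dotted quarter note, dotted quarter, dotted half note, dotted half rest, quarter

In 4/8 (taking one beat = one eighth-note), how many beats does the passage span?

21.5

One eighth-note beat = 2 sixteenth notes.
Express everything in sixteenth notes: dotted eighth = 3; dotted quarter note = 6; dotted quarter = 6; dotted half note = 12; dotted half rest = 12; quarter = 4.
Adding: 3 + 6 + 6 + 12 + 12 + 4 = 43.
43 ÷ 2 = 21.5 beats.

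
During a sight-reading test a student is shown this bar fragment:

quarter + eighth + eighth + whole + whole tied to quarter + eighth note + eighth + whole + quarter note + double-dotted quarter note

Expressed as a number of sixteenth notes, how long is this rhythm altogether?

In sixteenth notes: quarter = 4; eighth = 2; eighth = 2; whole = 16; whole tied to quarter (whole + quarter) = 20; eighth note = 2; eighth = 2; whole = 16; quarter note = 4; double-dotted quarter note = 7.
Sum: 4 + 2 + 2 + 16 + 20 + 2 + 2 + 16 + 4 + 7 = 75 sixteenth notes.

75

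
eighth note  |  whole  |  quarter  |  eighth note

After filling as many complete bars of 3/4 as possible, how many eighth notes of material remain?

0

One bar of 3/4 = 6 eighth notes.
Express everything in eighth notes: eighth note = 1; whole = 8; quarter = 2; eighth note = 1.
Altogether 1 + 8 + 2 + 1 = 12.
12 ÷ 6 = 2 complete bars with 0 eighth notes remaining.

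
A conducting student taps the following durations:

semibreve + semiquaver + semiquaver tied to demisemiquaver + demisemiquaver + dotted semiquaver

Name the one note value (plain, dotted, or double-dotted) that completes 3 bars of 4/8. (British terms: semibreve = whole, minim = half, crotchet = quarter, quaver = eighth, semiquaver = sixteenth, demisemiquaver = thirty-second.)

3 bars of 4/8 = 48 thirty-second notes.
Working in thirty-second notes: semibreve = 32; semiquaver = 2; semiquaver tied to demisemiquaver (semiquaver + demisemiquaver) = 3; demisemiquaver = 1; dotted semiquaver = 3.
Total: 32 + 2 + 3 + 1 + 3 = 41.
Remaining: 48 − 41 = 7 thirty-second notes, which is a double-dotted eighth note.

double-dotted eighth note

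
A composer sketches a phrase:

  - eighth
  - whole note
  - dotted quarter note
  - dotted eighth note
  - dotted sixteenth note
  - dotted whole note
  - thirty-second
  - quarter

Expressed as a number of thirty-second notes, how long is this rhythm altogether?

114

Convert each value to thirty-second notes: eighth = 4; whole note = 32; dotted quarter note = 12; dotted eighth note = 6; dotted sixteenth note = 3; dotted whole note = 48; thirty-second = 1; quarter = 8.
Total: 4 + 32 + 12 + 6 + 3 + 48 + 1 + 8 = 114 thirty-second notes.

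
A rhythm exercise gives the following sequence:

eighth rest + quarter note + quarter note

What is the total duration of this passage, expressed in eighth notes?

5

Working in eighth notes: eighth rest = 1; quarter note = 2; quarter note = 2.
Adding: 1 + 2 + 2 = 5 eighth notes.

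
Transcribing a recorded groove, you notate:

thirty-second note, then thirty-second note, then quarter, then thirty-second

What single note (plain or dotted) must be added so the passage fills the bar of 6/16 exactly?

The bar of 6/16 = 12 thirty-second notes.
In thirty-second notes: thirty-second note = 1; thirty-second note = 1; quarter = 8; thirty-second = 1.
Adding: 1 + 1 + 8 + 1 = 11.
Remaining: 12 − 11 = 1 thirty-second note, which is a thirty-second note.

thirty-second note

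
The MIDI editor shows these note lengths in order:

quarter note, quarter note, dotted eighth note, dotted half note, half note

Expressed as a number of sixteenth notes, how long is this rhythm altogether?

Convert each value to sixteenth notes: quarter note = 4; quarter note = 4; dotted eighth note = 3; dotted half note = 12; half note = 8.
Total: 4 + 4 + 3 + 12 + 8 = 31 sixteenth notes.

31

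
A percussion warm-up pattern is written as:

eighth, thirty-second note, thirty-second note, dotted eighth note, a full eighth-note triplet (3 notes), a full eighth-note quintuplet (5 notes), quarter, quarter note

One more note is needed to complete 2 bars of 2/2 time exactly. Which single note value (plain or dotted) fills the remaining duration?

2 bars of 2/2 = 64 thirty-second notes.
Express everything in thirty-second notes: eighth = 4; thirty-second note = 1; thirty-second note = 1; dotted eighth note = 6; a full eighth-note triplet (3 notes) (three triplet eighths span one quarter) = 8; a full eighth-note quintuplet (5 notes) (five quintuplet eighths span one half) = 16; quarter = 8; quarter note = 8.
Sum: 4 + 1 + 1 + 6 + 8 + 16 + 8 + 8 = 52.
Remaining: 64 − 52 = 12 thirty-second notes, which is a dotted quarter note.

dotted quarter note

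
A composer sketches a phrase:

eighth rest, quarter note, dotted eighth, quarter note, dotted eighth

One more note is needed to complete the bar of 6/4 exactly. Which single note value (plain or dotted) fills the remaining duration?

The bar of 6/4 = 24 sixteenth notes.
Express everything in sixteenth notes: eighth rest = 2; quarter note = 4; dotted eighth = 3; quarter note = 4; dotted eighth = 3.
Altogether 2 + 4 + 3 + 4 + 3 = 16.
Remaining: 24 − 16 = 8 sixteenth notes, which is a half note.

half note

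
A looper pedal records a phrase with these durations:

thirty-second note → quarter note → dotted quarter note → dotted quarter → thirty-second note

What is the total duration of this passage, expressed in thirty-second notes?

34

Convert each value to thirty-second notes: thirty-second note = 1; quarter note = 8; dotted quarter note = 12; dotted quarter = 12; thirty-second note = 1.
Altogether 1 + 8 + 12 + 12 + 1 = 34 thirty-second notes.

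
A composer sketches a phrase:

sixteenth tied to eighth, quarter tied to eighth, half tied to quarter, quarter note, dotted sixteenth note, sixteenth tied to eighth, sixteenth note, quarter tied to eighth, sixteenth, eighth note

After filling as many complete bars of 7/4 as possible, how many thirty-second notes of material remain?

One bar of 7/4 = 56 thirty-second notes.
Working in thirty-second notes: sixteenth tied to eighth (sixteenth + eighth) = 6; quarter tied to eighth (quarter + eighth) = 12; half tied to quarter (half + quarter) = 24; quarter note = 8; dotted sixteenth note = 3; sixteenth tied to eighth (sixteenth + eighth) = 6; sixteenth note = 2; quarter tied to eighth (quarter + eighth) = 12; sixteenth = 2; eighth note = 4.
Total: 6 + 12 + 24 + 8 + 3 + 6 + 2 + 12 + 2 + 4 = 79.
79 ÷ 56 = 1 complete bar with 23 thirty-second notes remaining.

23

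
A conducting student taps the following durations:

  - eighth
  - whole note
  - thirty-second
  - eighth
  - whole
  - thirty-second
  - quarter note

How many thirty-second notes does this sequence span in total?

82

Convert each value to thirty-second notes: eighth = 4; whole note = 32; thirty-second = 1; eighth = 4; whole = 32; thirty-second = 1; quarter note = 8.
Adding: 4 + 32 + 1 + 4 + 32 + 1 + 8 = 82 thirty-second notes.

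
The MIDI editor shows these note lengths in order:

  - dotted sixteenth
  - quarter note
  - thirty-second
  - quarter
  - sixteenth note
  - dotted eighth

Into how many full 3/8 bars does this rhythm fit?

One bar of 3/8 = 12 thirty-second notes.
Each duration in thirty-second notes: dotted sixteenth = 3; quarter note = 8; thirty-second = 1; quarter = 8; sixteenth note = 2; dotted eighth = 6.
Total: 3 + 8 + 1 + 8 + 2 + 6 = 28.
28 ÷ 12 = 2 complete bars with 4 left over.

2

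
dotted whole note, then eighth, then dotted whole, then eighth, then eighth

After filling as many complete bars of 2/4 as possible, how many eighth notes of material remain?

3

One bar of 2/4 = 4 eighth notes.
Working in eighth notes: dotted whole note = 12; eighth = 1; dotted whole = 12; eighth = 1; eighth = 1.
Adding: 12 + 1 + 12 + 1 + 1 = 27.
27 ÷ 4 = 6 complete bars with 3 eighth notes remaining.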